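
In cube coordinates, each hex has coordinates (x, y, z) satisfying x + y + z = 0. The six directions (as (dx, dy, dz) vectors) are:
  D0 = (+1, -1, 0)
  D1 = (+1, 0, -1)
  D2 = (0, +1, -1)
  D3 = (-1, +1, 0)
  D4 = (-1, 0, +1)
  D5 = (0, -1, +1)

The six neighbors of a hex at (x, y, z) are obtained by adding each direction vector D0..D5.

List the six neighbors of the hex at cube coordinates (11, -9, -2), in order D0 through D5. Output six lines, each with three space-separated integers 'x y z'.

Center: (11, -9, -2). Add each direction:
  D0: (11, -9, -2) + (1, -1, 0) = (12, -10, -2)
  D1: (11, -9, -2) + (1, 0, -1) = (12, -9, -3)
  D2: (11, -9, -2) + (0, 1, -1) = (11, -8, -3)
  D3: (11, -9, -2) + (-1, 1, 0) = (10, -8, -2)
  D4: (11, -9, -2) + (-1, 0, 1) = (10, -9, -1)
  D5: (11, -9, -2) + (0, -1, 1) = (11, -10, -1)

Answer: 12 -10 -2
12 -9 -3
11 -8 -3
10 -8 -2
10 -9 -1
11 -10 -1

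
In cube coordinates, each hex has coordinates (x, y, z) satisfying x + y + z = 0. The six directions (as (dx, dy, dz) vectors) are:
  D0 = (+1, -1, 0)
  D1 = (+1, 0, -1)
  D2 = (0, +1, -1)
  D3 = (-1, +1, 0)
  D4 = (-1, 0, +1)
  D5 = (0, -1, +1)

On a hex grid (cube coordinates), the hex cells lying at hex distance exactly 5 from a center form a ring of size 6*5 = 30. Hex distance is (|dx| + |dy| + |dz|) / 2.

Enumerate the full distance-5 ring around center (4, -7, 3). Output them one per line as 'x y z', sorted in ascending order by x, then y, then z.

Walk ring at distance 5 from (4, -7, 3):
Start at center + D4*5 = (-1, -7, 8)
  hex 0: (-1, -7, 8)
  hex 1: (0, -8, 8)
  hex 2: (1, -9, 8)
  hex 3: (2, -10, 8)
  hex 4: (3, -11, 8)
  hex 5: (4, -12, 8)
  hex 6: (5, -12, 7)
  hex 7: (6, -12, 6)
  hex 8: (7, -12, 5)
  hex 9: (8, -12, 4)
  hex 10: (9, -12, 3)
  hex 11: (9, -11, 2)
  hex 12: (9, -10, 1)
  hex 13: (9, -9, 0)
  hex 14: (9, -8, -1)
  hex 15: (9, -7, -2)
  hex 16: (8, -6, -2)
  hex 17: (7, -5, -2)
  hex 18: (6, -4, -2)
  hex 19: (5, -3, -2)
  hex 20: (4, -2, -2)
  hex 21: (3, -2, -1)
  hex 22: (2, -2, 0)
  hex 23: (1, -2, 1)
  hex 24: (0, -2, 2)
  hex 25: (-1, -2, 3)
  hex 26: (-1, -3, 4)
  hex 27: (-1, -4, 5)
  hex 28: (-1, -5, 6)
  hex 29: (-1, -6, 7)
Sorted: 30 hexes.

Answer: -1 -7 8
-1 -6 7
-1 -5 6
-1 -4 5
-1 -3 4
-1 -2 3
0 -8 8
0 -2 2
1 -9 8
1 -2 1
2 -10 8
2 -2 0
3 -11 8
3 -2 -1
4 -12 8
4 -2 -2
5 -12 7
5 -3 -2
6 -12 6
6 -4 -2
7 -12 5
7 -5 -2
8 -12 4
8 -6 -2
9 -12 3
9 -11 2
9 -10 1
9 -9 0
9 -8 -1
9 -7 -2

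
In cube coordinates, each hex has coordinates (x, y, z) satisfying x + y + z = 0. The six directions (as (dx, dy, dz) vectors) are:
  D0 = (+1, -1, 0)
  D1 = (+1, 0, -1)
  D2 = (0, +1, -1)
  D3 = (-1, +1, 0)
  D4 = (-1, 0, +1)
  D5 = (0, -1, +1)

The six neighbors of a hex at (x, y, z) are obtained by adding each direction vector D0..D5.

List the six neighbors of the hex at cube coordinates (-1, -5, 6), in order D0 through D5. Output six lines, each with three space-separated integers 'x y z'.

Answer: 0 -6 6
0 -5 5
-1 -4 5
-2 -4 6
-2 -5 7
-1 -6 7

Derivation:
Center: (-1, -5, 6). Add each direction:
  D0: (-1, -5, 6) + (1, -1, 0) = (0, -6, 6)
  D1: (-1, -5, 6) + (1, 0, -1) = (0, -5, 5)
  D2: (-1, -5, 6) + (0, 1, -1) = (-1, -4, 5)
  D3: (-1, -5, 6) + (-1, 1, 0) = (-2, -4, 6)
  D4: (-1, -5, 6) + (-1, 0, 1) = (-2, -5, 7)
  D5: (-1, -5, 6) + (0, -1, 1) = (-1, -6, 7)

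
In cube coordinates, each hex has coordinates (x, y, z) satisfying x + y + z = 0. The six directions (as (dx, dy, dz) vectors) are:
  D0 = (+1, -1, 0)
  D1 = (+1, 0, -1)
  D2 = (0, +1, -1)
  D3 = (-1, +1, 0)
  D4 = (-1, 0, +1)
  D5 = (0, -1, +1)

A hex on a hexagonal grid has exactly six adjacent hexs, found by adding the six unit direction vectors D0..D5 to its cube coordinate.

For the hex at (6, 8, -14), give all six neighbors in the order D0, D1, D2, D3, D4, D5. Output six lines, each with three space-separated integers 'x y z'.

Center: (6, 8, -14). Add each direction:
  D0: (6, 8, -14) + (1, -1, 0) = (7, 7, -14)
  D1: (6, 8, -14) + (1, 0, -1) = (7, 8, -15)
  D2: (6, 8, -14) + (0, 1, -1) = (6, 9, -15)
  D3: (6, 8, -14) + (-1, 1, 0) = (5, 9, -14)
  D4: (6, 8, -14) + (-1, 0, 1) = (5, 8, -13)
  D5: (6, 8, -14) + (0, -1, 1) = (6, 7, -13)

Answer: 7 7 -14
7 8 -15
6 9 -15
5 9 -14
5 8 -13
6 7 -13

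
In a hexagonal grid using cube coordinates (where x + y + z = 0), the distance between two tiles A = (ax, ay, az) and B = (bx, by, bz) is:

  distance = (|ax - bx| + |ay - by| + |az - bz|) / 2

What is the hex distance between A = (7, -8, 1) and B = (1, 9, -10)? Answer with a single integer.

Answer: 17

Derivation:
|ax - bx| = |7 - 1| = 6
|ay - by| = |-8 - 9| = 17
|az - bz| = |1 - (-10)| = 11
distance = (6 + 17 + 11) / 2 = 34 / 2 = 17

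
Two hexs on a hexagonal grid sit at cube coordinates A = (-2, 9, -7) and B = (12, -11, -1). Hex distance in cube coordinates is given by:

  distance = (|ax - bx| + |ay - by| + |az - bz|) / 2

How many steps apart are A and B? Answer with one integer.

Answer: 20

Derivation:
|ax - bx| = |-2 - 12| = 14
|ay - by| = |9 - (-11)| = 20
|az - bz| = |-7 - (-1)| = 6
distance = (14 + 20 + 6) / 2 = 40 / 2 = 20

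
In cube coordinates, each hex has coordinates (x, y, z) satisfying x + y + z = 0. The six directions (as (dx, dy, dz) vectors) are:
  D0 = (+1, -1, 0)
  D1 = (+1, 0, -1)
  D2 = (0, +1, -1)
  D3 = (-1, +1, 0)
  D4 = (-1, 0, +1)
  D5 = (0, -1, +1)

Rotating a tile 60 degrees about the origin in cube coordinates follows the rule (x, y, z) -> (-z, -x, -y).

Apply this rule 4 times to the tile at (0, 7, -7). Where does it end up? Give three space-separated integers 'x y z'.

Start: (0, 7, -7)
Step 1: (0, 7, -7) -> (-(-7), -(0), -(7)) = (7, 0, -7)
Step 2: (7, 0, -7) -> (-(-7), -(7), -(0)) = (7, -7, 0)
Step 3: (7, -7, 0) -> (-(0), -(7), -(-7)) = (0, -7, 7)
Step 4: (0, -7, 7) -> (-(7), -(0), -(-7)) = (-7, 0, 7)

Answer: -7 0 7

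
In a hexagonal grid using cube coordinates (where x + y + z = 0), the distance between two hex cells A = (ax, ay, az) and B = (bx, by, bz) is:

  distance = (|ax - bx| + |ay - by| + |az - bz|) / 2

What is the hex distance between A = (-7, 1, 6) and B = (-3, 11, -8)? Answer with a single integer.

Answer: 14

Derivation:
|ax - bx| = |-7 - (-3)| = 4
|ay - by| = |1 - 11| = 10
|az - bz| = |6 - (-8)| = 14
distance = (4 + 10 + 14) / 2 = 28 / 2 = 14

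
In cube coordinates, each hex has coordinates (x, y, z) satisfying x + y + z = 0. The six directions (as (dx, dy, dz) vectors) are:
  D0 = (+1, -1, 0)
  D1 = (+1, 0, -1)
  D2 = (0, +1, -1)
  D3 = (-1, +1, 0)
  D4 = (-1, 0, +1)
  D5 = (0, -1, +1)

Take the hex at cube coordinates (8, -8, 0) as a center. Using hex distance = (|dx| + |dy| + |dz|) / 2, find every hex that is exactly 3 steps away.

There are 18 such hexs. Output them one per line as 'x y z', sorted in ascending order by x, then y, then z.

Answer: 5 -8 3
5 -7 2
5 -6 1
5 -5 0
6 -9 3
6 -5 -1
7 -10 3
7 -5 -2
8 -11 3
8 -5 -3
9 -11 2
9 -6 -3
10 -11 1
10 -7 -3
11 -11 0
11 -10 -1
11 -9 -2
11 -8 -3

Derivation:
Walk ring at distance 3 from (8, -8, 0):
Start at center + D4*3 = (5, -8, 3)
  hex 0: (5, -8, 3)
  hex 1: (6, -9, 3)
  hex 2: (7, -10, 3)
  hex 3: (8, -11, 3)
  hex 4: (9, -11, 2)
  hex 5: (10, -11, 1)
  hex 6: (11, -11, 0)
  hex 7: (11, -10, -1)
  hex 8: (11, -9, -2)
  hex 9: (11, -8, -3)
  hex 10: (10, -7, -3)
  hex 11: (9, -6, -3)
  hex 12: (8, -5, -3)
  hex 13: (7, -5, -2)
  hex 14: (6, -5, -1)
  hex 15: (5, -5, 0)
  hex 16: (5, -6, 1)
  hex 17: (5, -7, 2)
Sorted: 18 hexes.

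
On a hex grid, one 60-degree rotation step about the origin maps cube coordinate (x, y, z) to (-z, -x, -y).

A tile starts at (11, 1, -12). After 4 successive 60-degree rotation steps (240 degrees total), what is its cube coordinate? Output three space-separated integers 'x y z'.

Answer: -12 11 1

Derivation:
Start: (11, 1, -12)
Step 1: (11, 1, -12) -> (-(-12), -(11), -(1)) = (12, -11, -1)
Step 2: (12, -11, -1) -> (-(-1), -(12), -(-11)) = (1, -12, 11)
Step 3: (1, -12, 11) -> (-(11), -(1), -(-12)) = (-11, -1, 12)
Step 4: (-11, -1, 12) -> (-(12), -(-11), -(-1)) = (-12, 11, 1)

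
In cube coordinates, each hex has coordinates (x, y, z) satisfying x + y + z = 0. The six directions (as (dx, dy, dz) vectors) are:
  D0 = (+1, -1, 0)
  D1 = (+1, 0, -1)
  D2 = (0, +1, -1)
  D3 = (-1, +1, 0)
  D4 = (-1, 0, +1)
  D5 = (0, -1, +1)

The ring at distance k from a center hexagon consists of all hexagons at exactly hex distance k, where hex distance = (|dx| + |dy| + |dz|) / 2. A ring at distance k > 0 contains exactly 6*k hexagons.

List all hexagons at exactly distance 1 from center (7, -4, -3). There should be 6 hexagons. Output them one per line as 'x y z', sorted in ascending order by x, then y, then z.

Walk ring at distance 1 from (7, -4, -3):
Start at center + D4*1 = (6, -4, -2)
  hex 0: (6, -4, -2)
  hex 1: (7, -5, -2)
  hex 2: (8, -5, -3)
  hex 3: (8, -4, -4)
  hex 4: (7, -3, -4)
  hex 5: (6, -3, -3)
Sorted: 6 hexes.

Answer: 6 -4 -2
6 -3 -3
7 -5 -2
7 -3 -4
8 -5 -3
8 -4 -4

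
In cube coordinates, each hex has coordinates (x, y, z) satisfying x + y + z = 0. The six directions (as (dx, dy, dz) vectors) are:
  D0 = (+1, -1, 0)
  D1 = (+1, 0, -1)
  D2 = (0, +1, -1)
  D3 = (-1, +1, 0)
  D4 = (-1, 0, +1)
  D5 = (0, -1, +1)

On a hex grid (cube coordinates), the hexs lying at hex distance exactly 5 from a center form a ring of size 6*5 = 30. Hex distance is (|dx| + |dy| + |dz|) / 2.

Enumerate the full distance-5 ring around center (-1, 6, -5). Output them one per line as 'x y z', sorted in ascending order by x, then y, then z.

Walk ring at distance 5 from (-1, 6, -5):
Start at center + D4*5 = (-6, 6, 0)
  hex 0: (-6, 6, 0)
  hex 1: (-5, 5, 0)
  hex 2: (-4, 4, 0)
  hex 3: (-3, 3, 0)
  hex 4: (-2, 2, 0)
  hex 5: (-1, 1, 0)
  hex 6: (0, 1, -1)
  hex 7: (1, 1, -2)
  hex 8: (2, 1, -3)
  hex 9: (3, 1, -4)
  hex 10: (4, 1, -5)
  hex 11: (4, 2, -6)
  hex 12: (4, 3, -7)
  hex 13: (4, 4, -8)
  hex 14: (4, 5, -9)
  hex 15: (4, 6, -10)
  hex 16: (3, 7, -10)
  hex 17: (2, 8, -10)
  hex 18: (1, 9, -10)
  hex 19: (0, 10, -10)
  hex 20: (-1, 11, -10)
  hex 21: (-2, 11, -9)
  hex 22: (-3, 11, -8)
  hex 23: (-4, 11, -7)
  hex 24: (-5, 11, -6)
  hex 25: (-6, 11, -5)
  hex 26: (-6, 10, -4)
  hex 27: (-6, 9, -3)
  hex 28: (-6, 8, -2)
  hex 29: (-6, 7, -1)
Sorted: 30 hexes.

Answer: -6 6 0
-6 7 -1
-6 8 -2
-6 9 -3
-6 10 -4
-6 11 -5
-5 5 0
-5 11 -6
-4 4 0
-4 11 -7
-3 3 0
-3 11 -8
-2 2 0
-2 11 -9
-1 1 0
-1 11 -10
0 1 -1
0 10 -10
1 1 -2
1 9 -10
2 1 -3
2 8 -10
3 1 -4
3 7 -10
4 1 -5
4 2 -6
4 3 -7
4 4 -8
4 5 -9
4 6 -10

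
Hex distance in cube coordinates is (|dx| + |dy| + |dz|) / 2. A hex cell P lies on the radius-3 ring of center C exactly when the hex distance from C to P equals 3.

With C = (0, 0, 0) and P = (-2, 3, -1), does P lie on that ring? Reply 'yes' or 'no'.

|px - cx| = |-2 - 0| = 2
|py - cy| = |3 - 0| = 3
|pz - cz| = |-1 - 0| = 1
distance = (2+3+1)/2 = 6/2 = 3
radius = 3; distance == radius -> yes

Answer: yes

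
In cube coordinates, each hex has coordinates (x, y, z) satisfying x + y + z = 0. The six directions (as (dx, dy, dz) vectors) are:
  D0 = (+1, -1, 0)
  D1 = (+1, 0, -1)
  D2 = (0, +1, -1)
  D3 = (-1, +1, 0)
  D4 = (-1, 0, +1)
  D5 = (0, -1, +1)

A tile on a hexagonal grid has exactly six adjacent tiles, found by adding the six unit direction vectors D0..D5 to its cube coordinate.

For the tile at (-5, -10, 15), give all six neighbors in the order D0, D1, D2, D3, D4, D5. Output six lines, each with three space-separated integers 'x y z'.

Answer: -4 -11 15
-4 -10 14
-5 -9 14
-6 -9 15
-6 -10 16
-5 -11 16

Derivation:
Center: (-5, -10, 15). Add each direction:
  D0: (-5, -10, 15) + (1, -1, 0) = (-4, -11, 15)
  D1: (-5, -10, 15) + (1, 0, -1) = (-4, -10, 14)
  D2: (-5, -10, 15) + (0, 1, -1) = (-5, -9, 14)
  D3: (-5, -10, 15) + (-1, 1, 0) = (-6, -9, 15)
  D4: (-5, -10, 15) + (-1, 0, 1) = (-6, -10, 16)
  D5: (-5, -10, 15) + (0, -1, 1) = (-5, -11, 16)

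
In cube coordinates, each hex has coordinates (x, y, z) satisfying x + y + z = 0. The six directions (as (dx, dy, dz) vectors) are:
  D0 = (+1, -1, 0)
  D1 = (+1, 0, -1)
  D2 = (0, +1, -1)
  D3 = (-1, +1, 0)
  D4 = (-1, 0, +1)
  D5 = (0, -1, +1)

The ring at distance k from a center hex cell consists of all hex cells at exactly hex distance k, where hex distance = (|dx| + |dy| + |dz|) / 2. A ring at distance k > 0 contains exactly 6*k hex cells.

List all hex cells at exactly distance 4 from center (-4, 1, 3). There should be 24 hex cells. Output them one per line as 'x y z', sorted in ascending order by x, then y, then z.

Answer: -8 1 7
-8 2 6
-8 3 5
-8 4 4
-8 5 3
-7 0 7
-7 5 2
-6 -1 7
-6 5 1
-5 -2 7
-5 5 0
-4 -3 7
-4 5 -1
-3 -3 6
-3 4 -1
-2 -3 5
-2 3 -1
-1 -3 4
-1 2 -1
0 -3 3
0 -2 2
0 -1 1
0 0 0
0 1 -1

Derivation:
Walk ring at distance 4 from (-4, 1, 3):
Start at center + D4*4 = (-8, 1, 7)
  hex 0: (-8, 1, 7)
  hex 1: (-7, 0, 7)
  hex 2: (-6, -1, 7)
  hex 3: (-5, -2, 7)
  hex 4: (-4, -3, 7)
  hex 5: (-3, -3, 6)
  hex 6: (-2, -3, 5)
  hex 7: (-1, -3, 4)
  hex 8: (0, -3, 3)
  hex 9: (0, -2, 2)
  hex 10: (0, -1, 1)
  hex 11: (0, 0, 0)
  hex 12: (0, 1, -1)
  hex 13: (-1, 2, -1)
  hex 14: (-2, 3, -1)
  hex 15: (-3, 4, -1)
  hex 16: (-4, 5, -1)
  hex 17: (-5, 5, 0)
  hex 18: (-6, 5, 1)
  hex 19: (-7, 5, 2)
  hex 20: (-8, 5, 3)
  hex 21: (-8, 4, 4)
  hex 22: (-8, 3, 5)
  hex 23: (-8, 2, 6)
Sorted: 24 hexes.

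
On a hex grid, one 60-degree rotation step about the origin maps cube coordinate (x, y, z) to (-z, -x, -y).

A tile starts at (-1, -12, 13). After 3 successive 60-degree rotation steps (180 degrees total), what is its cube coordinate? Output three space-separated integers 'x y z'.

Answer: 1 12 -13

Derivation:
Start: (-1, -12, 13)
Step 1: (-1, -12, 13) -> (-(13), -(-1), -(-12)) = (-13, 1, 12)
Step 2: (-13, 1, 12) -> (-(12), -(-13), -(1)) = (-12, 13, -1)
Step 3: (-12, 13, -1) -> (-(-1), -(-12), -(13)) = (1, 12, -13)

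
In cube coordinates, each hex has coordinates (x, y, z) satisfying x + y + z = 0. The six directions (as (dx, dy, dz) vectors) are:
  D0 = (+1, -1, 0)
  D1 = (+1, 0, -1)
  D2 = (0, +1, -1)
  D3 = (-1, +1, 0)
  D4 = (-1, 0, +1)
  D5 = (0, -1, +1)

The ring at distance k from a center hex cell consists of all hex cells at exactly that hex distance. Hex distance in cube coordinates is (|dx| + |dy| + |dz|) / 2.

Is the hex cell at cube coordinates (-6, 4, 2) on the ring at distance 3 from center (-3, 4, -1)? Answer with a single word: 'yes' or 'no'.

|px - cx| = |-6 - (-3)| = 3
|py - cy| = |4 - 4| = 0
|pz - cz| = |2 - (-1)| = 3
distance = (3+0+3)/2 = 6/2 = 3
radius = 3; distance == radius -> yes

Answer: yes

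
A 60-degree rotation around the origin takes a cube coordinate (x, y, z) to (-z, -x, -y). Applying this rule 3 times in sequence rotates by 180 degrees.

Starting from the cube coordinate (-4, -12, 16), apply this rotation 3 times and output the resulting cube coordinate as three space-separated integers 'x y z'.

Answer: 4 12 -16

Derivation:
Start: (-4, -12, 16)
Step 1: (-4, -12, 16) -> (-(16), -(-4), -(-12)) = (-16, 4, 12)
Step 2: (-16, 4, 12) -> (-(12), -(-16), -(4)) = (-12, 16, -4)
Step 3: (-12, 16, -4) -> (-(-4), -(-12), -(16)) = (4, 12, -16)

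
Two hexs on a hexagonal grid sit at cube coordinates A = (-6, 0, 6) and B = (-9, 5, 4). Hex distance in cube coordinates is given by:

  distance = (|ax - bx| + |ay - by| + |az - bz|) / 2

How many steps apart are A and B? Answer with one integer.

|ax - bx| = |-6 - (-9)| = 3
|ay - by| = |0 - 5| = 5
|az - bz| = |6 - 4| = 2
distance = (3 + 5 + 2) / 2 = 10 / 2 = 5

Answer: 5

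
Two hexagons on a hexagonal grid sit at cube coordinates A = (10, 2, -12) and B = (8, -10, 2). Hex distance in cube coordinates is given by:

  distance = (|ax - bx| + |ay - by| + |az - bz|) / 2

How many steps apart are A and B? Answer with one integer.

Answer: 14

Derivation:
|ax - bx| = |10 - 8| = 2
|ay - by| = |2 - (-10)| = 12
|az - bz| = |-12 - 2| = 14
distance = (2 + 12 + 14) / 2 = 28 / 2 = 14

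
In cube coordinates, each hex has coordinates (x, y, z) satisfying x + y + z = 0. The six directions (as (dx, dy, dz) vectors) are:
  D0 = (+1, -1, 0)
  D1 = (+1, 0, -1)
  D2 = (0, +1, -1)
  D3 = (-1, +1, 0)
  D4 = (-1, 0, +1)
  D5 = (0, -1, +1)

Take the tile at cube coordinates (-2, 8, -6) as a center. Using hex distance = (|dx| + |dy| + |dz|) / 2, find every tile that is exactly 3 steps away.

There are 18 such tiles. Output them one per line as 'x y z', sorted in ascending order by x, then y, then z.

Walk ring at distance 3 from (-2, 8, -6):
Start at center + D4*3 = (-5, 8, -3)
  hex 0: (-5, 8, -3)
  hex 1: (-4, 7, -3)
  hex 2: (-3, 6, -3)
  hex 3: (-2, 5, -3)
  hex 4: (-1, 5, -4)
  hex 5: (0, 5, -5)
  hex 6: (1, 5, -6)
  hex 7: (1, 6, -7)
  hex 8: (1, 7, -8)
  hex 9: (1, 8, -9)
  hex 10: (0, 9, -9)
  hex 11: (-1, 10, -9)
  hex 12: (-2, 11, -9)
  hex 13: (-3, 11, -8)
  hex 14: (-4, 11, -7)
  hex 15: (-5, 11, -6)
  hex 16: (-5, 10, -5)
  hex 17: (-5, 9, -4)
Sorted: 18 hexes.

Answer: -5 8 -3
-5 9 -4
-5 10 -5
-5 11 -6
-4 7 -3
-4 11 -7
-3 6 -3
-3 11 -8
-2 5 -3
-2 11 -9
-1 5 -4
-1 10 -9
0 5 -5
0 9 -9
1 5 -6
1 6 -7
1 7 -8
1 8 -9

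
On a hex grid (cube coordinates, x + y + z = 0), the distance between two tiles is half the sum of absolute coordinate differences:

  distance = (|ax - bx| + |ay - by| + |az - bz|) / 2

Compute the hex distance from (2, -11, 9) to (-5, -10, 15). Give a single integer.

Answer: 7

Derivation:
|ax - bx| = |2 - (-5)| = 7
|ay - by| = |-11 - (-10)| = 1
|az - bz| = |9 - 15| = 6
distance = (7 + 1 + 6) / 2 = 14 / 2 = 7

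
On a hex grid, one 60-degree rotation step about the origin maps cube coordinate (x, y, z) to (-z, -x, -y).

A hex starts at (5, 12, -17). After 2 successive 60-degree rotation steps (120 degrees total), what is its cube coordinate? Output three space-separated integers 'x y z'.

Start: (5, 12, -17)
Step 1: (5, 12, -17) -> (-(-17), -(5), -(12)) = (17, -5, -12)
Step 2: (17, -5, -12) -> (-(-12), -(17), -(-5)) = (12, -17, 5)

Answer: 12 -17 5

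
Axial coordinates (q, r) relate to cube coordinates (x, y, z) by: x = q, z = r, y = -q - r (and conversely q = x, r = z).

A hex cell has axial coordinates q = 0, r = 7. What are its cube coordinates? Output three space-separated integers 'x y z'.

Answer: 0 -7 7

Derivation:
x = q = 0
z = r = 7
y = -x - z = -(0) - (7) = -7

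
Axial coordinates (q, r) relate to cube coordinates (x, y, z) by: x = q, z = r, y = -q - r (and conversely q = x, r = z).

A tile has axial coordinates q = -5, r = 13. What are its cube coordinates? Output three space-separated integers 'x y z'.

Answer: -5 -8 13

Derivation:
x = q = -5
z = r = 13
y = -x - z = -(-5) - (13) = -8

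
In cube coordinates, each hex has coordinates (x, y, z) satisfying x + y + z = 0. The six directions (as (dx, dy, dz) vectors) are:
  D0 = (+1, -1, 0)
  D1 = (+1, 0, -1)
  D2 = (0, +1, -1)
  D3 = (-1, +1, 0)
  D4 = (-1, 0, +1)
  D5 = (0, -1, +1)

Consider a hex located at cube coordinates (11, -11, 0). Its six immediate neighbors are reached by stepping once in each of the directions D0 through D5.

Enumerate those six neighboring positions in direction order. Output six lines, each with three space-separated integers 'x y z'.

Center: (11, -11, 0). Add each direction:
  D0: (11, -11, 0) + (1, -1, 0) = (12, -12, 0)
  D1: (11, -11, 0) + (1, 0, -1) = (12, -11, -1)
  D2: (11, -11, 0) + (0, 1, -1) = (11, -10, -1)
  D3: (11, -11, 0) + (-1, 1, 0) = (10, -10, 0)
  D4: (11, -11, 0) + (-1, 0, 1) = (10, -11, 1)
  D5: (11, -11, 0) + (0, -1, 1) = (11, -12, 1)

Answer: 12 -12 0
12 -11 -1
11 -10 -1
10 -10 0
10 -11 1
11 -12 1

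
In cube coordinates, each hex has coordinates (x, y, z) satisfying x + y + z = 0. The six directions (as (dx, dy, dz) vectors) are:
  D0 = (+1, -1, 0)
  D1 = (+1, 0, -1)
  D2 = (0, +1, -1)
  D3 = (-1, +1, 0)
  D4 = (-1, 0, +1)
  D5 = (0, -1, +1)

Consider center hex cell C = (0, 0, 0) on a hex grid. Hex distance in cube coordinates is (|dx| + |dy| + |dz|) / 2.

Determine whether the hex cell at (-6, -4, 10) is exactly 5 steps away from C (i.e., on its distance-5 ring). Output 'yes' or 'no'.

Answer: no

Derivation:
|px - cx| = |-6 - 0| = 6
|py - cy| = |-4 - 0| = 4
|pz - cz| = |10 - 0| = 10
distance = (6+4+10)/2 = 20/2 = 10
radius = 5; distance != radius -> no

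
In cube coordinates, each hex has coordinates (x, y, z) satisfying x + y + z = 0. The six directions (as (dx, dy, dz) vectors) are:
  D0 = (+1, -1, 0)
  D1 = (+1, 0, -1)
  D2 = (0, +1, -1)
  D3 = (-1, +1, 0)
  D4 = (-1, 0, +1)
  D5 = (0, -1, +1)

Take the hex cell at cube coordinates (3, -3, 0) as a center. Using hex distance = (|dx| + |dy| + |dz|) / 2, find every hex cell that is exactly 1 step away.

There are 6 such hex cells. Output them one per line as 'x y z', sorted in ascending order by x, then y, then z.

Answer: 2 -3 1
2 -2 0
3 -4 1
3 -2 -1
4 -4 0
4 -3 -1

Derivation:
Walk ring at distance 1 from (3, -3, 0):
Start at center + D4*1 = (2, -3, 1)
  hex 0: (2, -3, 1)
  hex 1: (3, -4, 1)
  hex 2: (4, -4, 0)
  hex 3: (4, -3, -1)
  hex 4: (3, -2, -1)
  hex 5: (2, -2, 0)
Sorted: 6 hexes.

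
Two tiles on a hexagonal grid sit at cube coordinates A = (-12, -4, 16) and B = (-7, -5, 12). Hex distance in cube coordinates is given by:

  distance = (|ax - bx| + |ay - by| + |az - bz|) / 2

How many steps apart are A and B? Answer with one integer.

|ax - bx| = |-12 - (-7)| = 5
|ay - by| = |-4 - (-5)| = 1
|az - bz| = |16 - 12| = 4
distance = (5 + 1 + 4) / 2 = 10 / 2 = 5

Answer: 5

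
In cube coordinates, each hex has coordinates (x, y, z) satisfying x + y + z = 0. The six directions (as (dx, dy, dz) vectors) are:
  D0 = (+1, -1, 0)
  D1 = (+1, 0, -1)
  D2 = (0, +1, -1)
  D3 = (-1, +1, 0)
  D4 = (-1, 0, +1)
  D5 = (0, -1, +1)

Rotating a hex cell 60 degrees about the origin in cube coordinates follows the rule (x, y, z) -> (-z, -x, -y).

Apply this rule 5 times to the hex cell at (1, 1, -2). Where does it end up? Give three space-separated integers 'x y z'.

Answer: -1 2 -1

Derivation:
Start: (1, 1, -2)
Step 1: (1, 1, -2) -> (-(-2), -(1), -(1)) = (2, -1, -1)
Step 2: (2, -1, -1) -> (-(-1), -(2), -(-1)) = (1, -2, 1)
Step 3: (1, -2, 1) -> (-(1), -(1), -(-2)) = (-1, -1, 2)
Step 4: (-1, -1, 2) -> (-(2), -(-1), -(-1)) = (-2, 1, 1)
Step 5: (-2, 1, 1) -> (-(1), -(-2), -(1)) = (-1, 2, -1)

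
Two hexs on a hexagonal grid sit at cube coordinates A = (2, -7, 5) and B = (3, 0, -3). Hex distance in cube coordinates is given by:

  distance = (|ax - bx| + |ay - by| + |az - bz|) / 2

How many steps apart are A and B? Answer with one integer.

|ax - bx| = |2 - 3| = 1
|ay - by| = |-7 - 0| = 7
|az - bz| = |5 - (-3)| = 8
distance = (1 + 7 + 8) / 2 = 16 / 2 = 8

Answer: 8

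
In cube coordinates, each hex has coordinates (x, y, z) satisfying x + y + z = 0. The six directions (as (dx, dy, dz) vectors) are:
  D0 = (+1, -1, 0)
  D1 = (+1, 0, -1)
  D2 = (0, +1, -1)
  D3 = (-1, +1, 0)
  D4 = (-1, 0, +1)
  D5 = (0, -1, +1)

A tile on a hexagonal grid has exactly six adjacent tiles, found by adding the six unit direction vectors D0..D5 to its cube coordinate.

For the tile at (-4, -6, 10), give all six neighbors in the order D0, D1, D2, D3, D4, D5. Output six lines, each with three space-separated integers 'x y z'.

Center: (-4, -6, 10). Add each direction:
  D0: (-4, -6, 10) + (1, -1, 0) = (-3, -7, 10)
  D1: (-4, -6, 10) + (1, 0, -1) = (-3, -6, 9)
  D2: (-4, -6, 10) + (0, 1, -1) = (-4, -5, 9)
  D3: (-4, -6, 10) + (-1, 1, 0) = (-5, -5, 10)
  D4: (-4, -6, 10) + (-1, 0, 1) = (-5, -6, 11)
  D5: (-4, -6, 10) + (0, -1, 1) = (-4, -7, 11)

Answer: -3 -7 10
-3 -6 9
-4 -5 9
-5 -5 10
-5 -6 11
-4 -7 11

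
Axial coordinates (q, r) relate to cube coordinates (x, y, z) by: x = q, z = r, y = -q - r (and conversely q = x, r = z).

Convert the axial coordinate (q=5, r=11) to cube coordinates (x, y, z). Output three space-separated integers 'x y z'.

Answer: 5 -16 11

Derivation:
x = q = 5
z = r = 11
y = -x - z = -(5) - (11) = -16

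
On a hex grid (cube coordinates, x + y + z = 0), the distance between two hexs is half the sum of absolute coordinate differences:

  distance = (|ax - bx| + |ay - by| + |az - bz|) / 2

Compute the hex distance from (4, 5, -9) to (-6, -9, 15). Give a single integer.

|ax - bx| = |4 - (-6)| = 10
|ay - by| = |5 - (-9)| = 14
|az - bz| = |-9 - 15| = 24
distance = (10 + 14 + 24) / 2 = 48 / 2 = 24

Answer: 24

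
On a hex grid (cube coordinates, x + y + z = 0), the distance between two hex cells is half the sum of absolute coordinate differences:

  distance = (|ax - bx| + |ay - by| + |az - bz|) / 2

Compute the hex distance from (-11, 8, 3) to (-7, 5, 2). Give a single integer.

|ax - bx| = |-11 - (-7)| = 4
|ay - by| = |8 - 5| = 3
|az - bz| = |3 - 2| = 1
distance = (4 + 3 + 1) / 2 = 8 / 2 = 4

Answer: 4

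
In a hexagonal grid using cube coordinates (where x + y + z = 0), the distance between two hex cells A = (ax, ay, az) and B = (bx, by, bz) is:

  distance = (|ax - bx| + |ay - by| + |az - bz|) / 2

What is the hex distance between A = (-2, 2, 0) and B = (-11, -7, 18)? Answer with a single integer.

|ax - bx| = |-2 - (-11)| = 9
|ay - by| = |2 - (-7)| = 9
|az - bz| = |0 - 18| = 18
distance = (9 + 9 + 18) / 2 = 36 / 2 = 18

Answer: 18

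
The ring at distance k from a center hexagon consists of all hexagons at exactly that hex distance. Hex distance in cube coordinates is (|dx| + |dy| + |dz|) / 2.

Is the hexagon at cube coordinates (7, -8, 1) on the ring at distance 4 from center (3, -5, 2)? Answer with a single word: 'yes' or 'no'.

|px - cx| = |7 - 3| = 4
|py - cy| = |-8 - (-5)| = 3
|pz - cz| = |1 - 2| = 1
distance = (4+3+1)/2 = 8/2 = 4
radius = 4; distance == radius -> yes

Answer: yes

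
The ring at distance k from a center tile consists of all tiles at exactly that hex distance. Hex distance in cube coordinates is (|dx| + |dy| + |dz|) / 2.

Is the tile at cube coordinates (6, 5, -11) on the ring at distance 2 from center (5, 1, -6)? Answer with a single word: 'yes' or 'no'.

|px - cx| = |6 - 5| = 1
|py - cy| = |5 - 1| = 4
|pz - cz| = |-11 - (-6)| = 5
distance = (1+4+5)/2 = 10/2 = 5
radius = 2; distance != radius -> no

Answer: no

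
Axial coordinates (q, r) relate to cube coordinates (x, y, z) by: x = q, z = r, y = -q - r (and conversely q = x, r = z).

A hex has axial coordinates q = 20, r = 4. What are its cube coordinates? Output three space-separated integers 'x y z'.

x = q = 20
z = r = 4
y = -x - z = -(20) - (4) = -24

Answer: 20 -24 4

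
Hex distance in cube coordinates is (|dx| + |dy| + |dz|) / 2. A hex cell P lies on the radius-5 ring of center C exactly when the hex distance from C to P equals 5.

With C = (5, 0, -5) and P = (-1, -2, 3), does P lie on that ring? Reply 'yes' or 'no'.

Answer: no

Derivation:
|px - cx| = |-1 - 5| = 6
|py - cy| = |-2 - 0| = 2
|pz - cz| = |3 - (-5)| = 8
distance = (6+2+8)/2 = 16/2 = 8
radius = 5; distance != radius -> no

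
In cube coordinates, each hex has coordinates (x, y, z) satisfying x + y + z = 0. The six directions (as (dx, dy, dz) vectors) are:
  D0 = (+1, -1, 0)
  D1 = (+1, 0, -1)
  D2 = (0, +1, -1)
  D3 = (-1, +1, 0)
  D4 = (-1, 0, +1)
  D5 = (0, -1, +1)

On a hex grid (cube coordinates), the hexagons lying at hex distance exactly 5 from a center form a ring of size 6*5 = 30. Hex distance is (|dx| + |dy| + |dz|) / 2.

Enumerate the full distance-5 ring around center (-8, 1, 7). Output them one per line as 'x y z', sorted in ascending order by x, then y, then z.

Walk ring at distance 5 from (-8, 1, 7):
Start at center + D4*5 = (-13, 1, 12)
  hex 0: (-13, 1, 12)
  hex 1: (-12, 0, 12)
  hex 2: (-11, -1, 12)
  hex 3: (-10, -2, 12)
  hex 4: (-9, -3, 12)
  hex 5: (-8, -4, 12)
  hex 6: (-7, -4, 11)
  hex 7: (-6, -4, 10)
  hex 8: (-5, -4, 9)
  hex 9: (-4, -4, 8)
  hex 10: (-3, -4, 7)
  hex 11: (-3, -3, 6)
  hex 12: (-3, -2, 5)
  hex 13: (-3, -1, 4)
  hex 14: (-3, 0, 3)
  hex 15: (-3, 1, 2)
  hex 16: (-4, 2, 2)
  hex 17: (-5, 3, 2)
  hex 18: (-6, 4, 2)
  hex 19: (-7, 5, 2)
  hex 20: (-8, 6, 2)
  hex 21: (-9, 6, 3)
  hex 22: (-10, 6, 4)
  hex 23: (-11, 6, 5)
  hex 24: (-12, 6, 6)
  hex 25: (-13, 6, 7)
  hex 26: (-13, 5, 8)
  hex 27: (-13, 4, 9)
  hex 28: (-13, 3, 10)
  hex 29: (-13, 2, 11)
Sorted: 30 hexes.

Answer: -13 1 12
-13 2 11
-13 3 10
-13 4 9
-13 5 8
-13 6 7
-12 0 12
-12 6 6
-11 -1 12
-11 6 5
-10 -2 12
-10 6 4
-9 -3 12
-9 6 3
-8 -4 12
-8 6 2
-7 -4 11
-7 5 2
-6 -4 10
-6 4 2
-5 -4 9
-5 3 2
-4 -4 8
-4 2 2
-3 -4 7
-3 -3 6
-3 -2 5
-3 -1 4
-3 0 3
-3 1 2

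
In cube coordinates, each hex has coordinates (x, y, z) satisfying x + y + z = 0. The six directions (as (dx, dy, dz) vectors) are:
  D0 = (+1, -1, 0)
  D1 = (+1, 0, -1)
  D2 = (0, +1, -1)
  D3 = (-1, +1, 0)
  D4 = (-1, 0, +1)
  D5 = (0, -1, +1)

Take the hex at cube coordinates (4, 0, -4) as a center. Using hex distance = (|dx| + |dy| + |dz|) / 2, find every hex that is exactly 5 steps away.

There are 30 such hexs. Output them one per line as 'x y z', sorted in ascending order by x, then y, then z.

Walk ring at distance 5 from (4, 0, -4):
Start at center + D4*5 = (-1, 0, 1)
  hex 0: (-1, 0, 1)
  hex 1: (0, -1, 1)
  hex 2: (1, -2, 1)
  hex 3: (2, -3, 1)
  hex 4: (3, -4, 1)
  hex 5: (4, -5, 1)
  hex 6: (5, -5, 0)
  hex 7: (6, -5, -1)
  hex 8: (7, -5, -2)
  hex 9: (8, -5, -3)
  hex 10: (9, -5, -4)
  hex 11: (9, -4, -5)
  hex 12: (9, -3, -6)
  hex 13: (9, -2, -7)
  hex 14: (9, -1, -8)
  hex 15: (9, 0, -9)
  hex 16: (8, 1, -9)
  hex 17: (7, 2, -9)
  hex 18: (6, 3, -9)
  hex 19: (5, 4, -9)
  hex 20: (4, 5, -9)
  hex 21: (3, 5, -8)
  hex 22: (2, 5, -7)
  hex 23: (1, 5, -6)
  hex 24: (0, 5, -5)
  hex 25: (-1, 5, -4)
  hex 26: (-1, 4, -3)
  hex 27: (-1, 3, -2)
  hex 28: (-1, 2, -1)
  hex 29: (-1, 1, 0)
Sorted: 30 hexes.

Answer: -1 0 1
-1 1 0
-1 2 -1
-1 3 -2
-1 4 -3
-1 5 -4
0 -1 1
0 5 -5
1 -2 1
1 5 -6
2 -3 1
2 5 -7
3 -4 1
3 5 -8
4 -5 1
4 5 -9
5 -5 0
5 4 -9
6 -5 -1
6 3 -9
7 -5 -2
7 2 -9
8 -5 -3
8 1 -9
9 -5 -4
9 -4 -5
9 -3 -6
9 -2 -7
9 -1 -8
9 0 -9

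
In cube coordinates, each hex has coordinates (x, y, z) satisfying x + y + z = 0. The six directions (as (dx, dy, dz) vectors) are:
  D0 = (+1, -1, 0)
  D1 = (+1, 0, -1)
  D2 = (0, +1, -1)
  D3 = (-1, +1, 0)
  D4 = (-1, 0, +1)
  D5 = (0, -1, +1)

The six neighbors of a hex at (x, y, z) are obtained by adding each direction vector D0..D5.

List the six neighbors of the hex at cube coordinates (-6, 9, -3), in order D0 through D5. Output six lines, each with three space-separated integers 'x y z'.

Center: (-6, 9, -3). Add each direction:
  D0: (-6, 9, -3) + (1, -1, 0) = (-5, 8, -3)
  D1: (-6, 9, -3) + (1, 0, -1) = (-5, 9, -4)
  D2: (-6, 9, -3) + (0, 1, -1) = (-6, 10, -4)
  D3: (-6, 9, -3) + (-1, 1, 0) = (-7, 10, -3)
  D4: (-6, 9, -3) + (-1, 0, 1) = (-7, 9, -2)
  D5: (-6, 9, -3) + (0, -1, 1) = (-6, 8, -2)

Answer: -5 8 -3
-5 9 -4
-6 10 -4
-7 10 -3
-7 9 -2
-6 8 -2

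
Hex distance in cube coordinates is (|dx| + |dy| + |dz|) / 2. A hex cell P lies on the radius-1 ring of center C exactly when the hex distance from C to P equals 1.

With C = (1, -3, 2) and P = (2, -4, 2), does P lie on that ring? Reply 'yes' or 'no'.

Answer: yes

Derivation:
|px - cx| = |2 - 1| = 1
|py - cy| = |-4 - (-3)| = 1
|pz - cz| = |2 - 2| = 0
distance = (1+1+0)/2 = 2/2 = 1
radius = 1; distance == radius -> yes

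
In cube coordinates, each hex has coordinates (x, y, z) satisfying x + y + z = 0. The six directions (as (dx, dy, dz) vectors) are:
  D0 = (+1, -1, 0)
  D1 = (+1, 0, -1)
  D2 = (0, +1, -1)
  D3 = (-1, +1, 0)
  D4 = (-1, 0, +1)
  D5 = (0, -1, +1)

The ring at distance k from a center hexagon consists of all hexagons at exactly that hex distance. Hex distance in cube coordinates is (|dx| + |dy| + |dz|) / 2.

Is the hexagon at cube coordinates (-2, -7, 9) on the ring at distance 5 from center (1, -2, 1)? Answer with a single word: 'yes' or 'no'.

Answer: no

Derivation:
|px - cx| = |-2 - 1| = 3
|py - cy| = |-7 - (-2)| = 5
|pz - cz| = |9 - 1| = 8
distance = (3+5+8)/2 = 16/2 = 8
radius = 5; distance != radius -> no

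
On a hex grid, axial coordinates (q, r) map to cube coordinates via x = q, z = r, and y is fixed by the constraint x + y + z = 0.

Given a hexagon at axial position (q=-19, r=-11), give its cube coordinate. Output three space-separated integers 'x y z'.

x = q = -19
z = r = -11
y = -x - z = -(-19) - (-11) = 30

Answer: -19 30 -11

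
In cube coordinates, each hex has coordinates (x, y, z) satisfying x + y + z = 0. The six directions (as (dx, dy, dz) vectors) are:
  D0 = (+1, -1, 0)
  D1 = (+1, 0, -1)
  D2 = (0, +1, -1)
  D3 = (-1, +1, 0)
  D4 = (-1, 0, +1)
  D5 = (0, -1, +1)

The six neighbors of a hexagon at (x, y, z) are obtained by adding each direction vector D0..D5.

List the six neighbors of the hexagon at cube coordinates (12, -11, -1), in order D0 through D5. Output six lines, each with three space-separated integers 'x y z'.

Answer: 13 -12 -1
13 -11 -2
12 -10 -2
11 -10 -1
11 -11 0
12 -12 0

Derivation:
Center: (12, -11, -1). Add each direction:
  D0: (12, -11, -1) + (1, -1, 0) = (13, -12, -1)
  D1: (12, -11, -1) + (1, 0, -1) = (13, -11, -2)
  D2: (12, -11, -1) + (0, 1, -1) = (12, -10, -2)
  D3: (12, -11, -1) + (-1, 1, 0) = (11, -10, -1)
  D4: (12, -11, -1) + (-1, 0, 1) = (11, -11, 0)
  D5: (12, -11, -1) + (0, -1, 1) = (12, -12, 0)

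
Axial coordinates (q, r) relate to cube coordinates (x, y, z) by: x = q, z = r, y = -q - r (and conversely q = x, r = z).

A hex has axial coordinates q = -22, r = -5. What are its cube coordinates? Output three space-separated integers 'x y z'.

x = q = -22
z = r = -5
y = -x - z = -(-22) - (-5) = 27

Answer: -22 27 -5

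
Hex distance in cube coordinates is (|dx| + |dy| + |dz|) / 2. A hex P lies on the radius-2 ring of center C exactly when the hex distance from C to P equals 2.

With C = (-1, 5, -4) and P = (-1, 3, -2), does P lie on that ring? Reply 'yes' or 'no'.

Answer: yes

Derivation:
|px - cx| = |-1 - (-1)| = 0
|py - cy| = |3 - 5| = 2
|pz - cz| = |-2 - (-4)| = 2
distance = (0+2+2)/2 = 4/2 = 2
radius = 2; distance == radius -> yes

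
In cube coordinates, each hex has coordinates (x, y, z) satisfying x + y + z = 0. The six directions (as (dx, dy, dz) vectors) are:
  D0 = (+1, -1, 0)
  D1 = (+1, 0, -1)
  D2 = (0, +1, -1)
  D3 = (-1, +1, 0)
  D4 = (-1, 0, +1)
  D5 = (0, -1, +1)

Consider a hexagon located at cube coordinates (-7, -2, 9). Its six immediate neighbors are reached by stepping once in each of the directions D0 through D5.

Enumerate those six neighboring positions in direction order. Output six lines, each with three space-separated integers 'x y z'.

Answer: -6 -3 9
-6 -2 8
-7 -1 8
-8 -1 9
-8 -2 10
-7 -3 10

Derivation:
Center: (-7, -2, 9). Add each direction:
  D0: (-7, -2, 9) + (1, -1, 0) = (-6, -3, 9)
  D1: (-7, -2, 9) + (1, 0, -1) = (-6, -2, 8)
  D2: (-7, -2, 9) + (0, 1, -1) = (-7, -1, 8)
  D3: (-7, -2, 9) + (-1, 1, 0) = (-8, -1, 9)
  D4: (-7, -2, 9) + (-1, 0, 1) = (-8, -2, 10)
  D5: (-7, -2, 9) + (0, -1, 1) = (-7, -3, 10)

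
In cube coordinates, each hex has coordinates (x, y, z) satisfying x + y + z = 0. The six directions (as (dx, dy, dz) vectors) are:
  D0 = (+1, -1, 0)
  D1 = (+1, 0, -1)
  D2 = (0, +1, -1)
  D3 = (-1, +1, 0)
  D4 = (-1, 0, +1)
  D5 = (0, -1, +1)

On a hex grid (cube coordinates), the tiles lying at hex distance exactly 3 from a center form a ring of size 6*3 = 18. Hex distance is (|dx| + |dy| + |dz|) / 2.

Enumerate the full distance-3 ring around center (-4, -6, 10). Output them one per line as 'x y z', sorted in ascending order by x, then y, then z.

Walk ring at distance 3 from (-4, -6, 10):
Start at center + D4*3 = (-7, -6, 13)
  hex 0: (-7, -6, 13)
  hex 1: (-6, -7, 13)
  hex 2: (-5, -8, 13)
  hex 3: (-4, -9, 13)
  hex 4: (-3, -9, 12)
  hex 5: (-2, -9, 11)
  hex 6: (-1, -9, 10)
  hex 7: (-1, -8, 9)
  hex 8: (-1, -7, 8)
  hex 9: (-1, -6, 7)
  hex 10: (-2, -5, 7)
  hex 11: (-3, -4, 7)
  hex 12: (-4, -3, 7)
  hex 13: (-5, -3, 8)
  hex 14: (-6, -3, 9)
  hex 15: (-7, -3, 10)
  hex 16: (-7, -4, 11)
  hex 17: (-7, -5, 12)
Sorted: 18 hexes.

Answer: -7 -6 13
-7 -5 12
-7 -4 11
-7 -3 10
-6 -7 13
-6 -3 9
-5 -8 13
-5 -3 8
-4 -9 13
-4 -3 7
-3 -9 12
-3 -4 7
-2 -9 11
-2 -5 7
-1 -9 10
-1 -8 9
-1 -7 8
-1 -6 7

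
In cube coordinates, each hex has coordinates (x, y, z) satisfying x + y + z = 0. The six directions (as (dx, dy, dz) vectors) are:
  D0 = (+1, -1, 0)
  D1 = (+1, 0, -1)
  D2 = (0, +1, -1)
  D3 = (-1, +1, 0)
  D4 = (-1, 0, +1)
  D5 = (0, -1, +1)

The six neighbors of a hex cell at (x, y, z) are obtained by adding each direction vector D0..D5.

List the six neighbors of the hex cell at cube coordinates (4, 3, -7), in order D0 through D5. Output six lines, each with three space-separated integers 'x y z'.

Answer: 5 2 -7
5 3 -8
4 4 -8
3 4 -7
3 3 -6
4 2 -6

Derivation:
Center: (4, 3, -7). Add each direction:
  D0: (4, 3, -7) + (1, -1, 0) = (5, 2, -7)
  D1: (4, 3, -7) + (1, 0, -1) = (5, 3, -8)
  D2: (4, 3, -7) + (0, 1, -1) = (4, 4, -8)
  D3: (4, 3, -7) + (-1, 1, 0) = (3, 4, -7)
  D4: (4, 3, -7) + (-1, 0, 1) = (3, 3, -6)
  D5: (4, 3, -7) + (0, -1, 1) = (4, 2, -6)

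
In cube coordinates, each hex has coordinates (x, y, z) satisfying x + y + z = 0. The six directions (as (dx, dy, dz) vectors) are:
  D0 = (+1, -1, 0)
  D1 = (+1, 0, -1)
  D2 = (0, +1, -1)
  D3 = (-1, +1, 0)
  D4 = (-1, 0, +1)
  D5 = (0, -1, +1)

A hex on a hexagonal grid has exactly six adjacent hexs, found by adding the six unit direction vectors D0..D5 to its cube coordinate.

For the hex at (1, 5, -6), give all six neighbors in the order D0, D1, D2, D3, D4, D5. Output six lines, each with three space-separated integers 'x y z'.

Answer: 2 4 -6
2 5 -7
1 6 -7
0 6 -6
0 5 -5
1 4 -5

Derivation:
Center: (1, 5, -6). Add each direction:
  D0: (1, 5, -6) + (1, -1, 0) = (2, 4, -6)
  D1: (1, 5, -6) + (1, 0, -1) = (2, 5, -7)
  D2: (1, 5, -6) + (0, 1, -1) = (1, 6, -7)
  D3: (1, 5, -6) + (-1, 1, 0) = (0, 6, -6)
  D4: (1, 5, -6) + (-1, 0, 1) = (0, 5, -5)
  D5: (1, 5, -6) + (0, -1, 1) = (1, 4, -5)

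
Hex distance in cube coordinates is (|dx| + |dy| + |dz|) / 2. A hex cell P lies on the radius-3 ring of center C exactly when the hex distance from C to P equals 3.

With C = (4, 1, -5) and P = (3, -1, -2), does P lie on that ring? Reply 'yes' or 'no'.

Answer: yes

Derivation:
|px - cx| = |3 - 4| = 1
|py - cy| = |-1 - 1| = 2
|pz - cz| = |-2 - (-5)| = 3
distance = (1+2+3)/2 = 6/2 = 3
radius = 3; distance == radius -> yes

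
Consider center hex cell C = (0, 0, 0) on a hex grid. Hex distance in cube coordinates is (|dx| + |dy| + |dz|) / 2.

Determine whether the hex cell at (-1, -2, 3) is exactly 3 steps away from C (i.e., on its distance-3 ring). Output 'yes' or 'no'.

Answer: yes

Derivation:
|px - cx| = |-1 - 0| = 1
|py - cy| = |-2 - 0| = 2
|pz - cz| = |3 - 0| = 3
distance = (1+2+3)/2 = 6/2 = 3
radius = 3; distance == radius -> yes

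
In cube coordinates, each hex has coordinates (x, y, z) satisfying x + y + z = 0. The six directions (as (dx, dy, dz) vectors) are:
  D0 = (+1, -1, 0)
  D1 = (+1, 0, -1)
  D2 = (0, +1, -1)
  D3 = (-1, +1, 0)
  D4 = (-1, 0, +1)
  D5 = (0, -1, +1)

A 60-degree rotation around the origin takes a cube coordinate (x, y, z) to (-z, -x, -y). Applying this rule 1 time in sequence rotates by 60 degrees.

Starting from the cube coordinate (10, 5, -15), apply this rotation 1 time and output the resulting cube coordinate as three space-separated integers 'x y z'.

Start: (10, 5, -15)
Step 1: (10, 5, -15) -> (-(-15), -(10), -(5)) = (15, -10, -5)

Answer: 15 -10 -5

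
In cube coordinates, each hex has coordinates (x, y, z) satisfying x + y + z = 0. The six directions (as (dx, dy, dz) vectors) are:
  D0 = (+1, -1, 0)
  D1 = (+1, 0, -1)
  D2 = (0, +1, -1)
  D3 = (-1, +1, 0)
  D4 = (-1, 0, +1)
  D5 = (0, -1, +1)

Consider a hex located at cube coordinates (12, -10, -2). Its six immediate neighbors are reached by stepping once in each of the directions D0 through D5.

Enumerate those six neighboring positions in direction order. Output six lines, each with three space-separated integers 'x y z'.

Answer: 13 -11 -2
13 -10 -3
12 -9 -3
11 -9 -2
11 -10 -1
12 -11 -1

Derivation:
Center: (12, -10, -2). Add each direction:
  D0: (12, -10, -2) + (1, -1, 0) = (13, -11, -2)
  D1: (12, -10, -2) + (1, 0, -1) = (13, -10, -3)
  D2: (12, -10, -2) + (0, 1, -1) = (12, -9, -3)
  D3: (12, -10, -2) + (-1, 1, 0) = (11, -9, -2)
  D4: (12, -10, -2) + (-1, 0, 1) = (11, -10, -1)
  D5: (12, -10, -2) + (0, -1, 1) = (12, -11, -1)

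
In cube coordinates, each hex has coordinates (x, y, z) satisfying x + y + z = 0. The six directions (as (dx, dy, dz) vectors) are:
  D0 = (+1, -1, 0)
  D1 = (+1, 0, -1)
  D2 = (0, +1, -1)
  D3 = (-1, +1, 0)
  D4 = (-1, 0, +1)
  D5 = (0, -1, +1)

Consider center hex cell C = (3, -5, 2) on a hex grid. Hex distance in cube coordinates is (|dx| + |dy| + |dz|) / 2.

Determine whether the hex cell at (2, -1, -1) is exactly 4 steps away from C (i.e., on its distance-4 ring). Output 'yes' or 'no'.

Answer: yes

Derivation:
|px - cx| = |2 - 3| = 1
|py - cy| = |-1 - (-5)| = 4
|pz - cz| = |-1 - 2| = 3
distance = (1+4+3)/2 = 8/2 = 4
radius = 4; distance == radius -> yes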